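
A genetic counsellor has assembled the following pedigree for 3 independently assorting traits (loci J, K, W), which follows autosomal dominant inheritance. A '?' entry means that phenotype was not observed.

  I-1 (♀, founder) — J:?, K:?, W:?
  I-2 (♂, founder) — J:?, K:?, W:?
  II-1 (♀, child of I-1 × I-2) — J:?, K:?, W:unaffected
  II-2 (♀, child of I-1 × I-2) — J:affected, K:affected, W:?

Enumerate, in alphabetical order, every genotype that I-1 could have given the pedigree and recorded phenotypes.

J/I-1 ? ·: jj|Jj|JJ
J/I-2 ? ·: jj|Jj|JJ
J/II-1 ? I-1×I-2: jj|Jj|JJ
J/II-2 aff I-1×I-2: Jj|JJ
⇒ J over [I-1,I-2,II-1,II-2]: 21 consistent
K/I-1 ? ·: kk|Kk|KK
K/I-2 ? ·: kk|Kk|KK
K/II-1 ? I-1×I-2: kk|Kk|KK
K/II-2 aff I-1×I-2: Kk|KK
⇒ K over [I-1,I-2,II-1,II-2]: 21 consistent
W/I-1 ? ·: ww|Ww
W/I-2 ? ·: ww|Ww
W/II-1 un I-1×I-2: ww
W/II-2 ? I-1×I-2: ww|Ww|WW
⇒ W over [I-1,I-2,II-1,II-2]: 8 consistent

I-1 ∈ {JJ KK Ww, JJ KK ww, JJ Kk Ww, JJ Kk ww, JJ kk Ww, JJ kk ww, Jj KK Ww, Jj KK ww, Jj Kk Ww, Jj Kk ww, Jj kk Ww, Jj kk ww, jj KK Ww, jj KK ww, jj Kk Ww, jj Kk ww, jj kk Ww, jj kk ww}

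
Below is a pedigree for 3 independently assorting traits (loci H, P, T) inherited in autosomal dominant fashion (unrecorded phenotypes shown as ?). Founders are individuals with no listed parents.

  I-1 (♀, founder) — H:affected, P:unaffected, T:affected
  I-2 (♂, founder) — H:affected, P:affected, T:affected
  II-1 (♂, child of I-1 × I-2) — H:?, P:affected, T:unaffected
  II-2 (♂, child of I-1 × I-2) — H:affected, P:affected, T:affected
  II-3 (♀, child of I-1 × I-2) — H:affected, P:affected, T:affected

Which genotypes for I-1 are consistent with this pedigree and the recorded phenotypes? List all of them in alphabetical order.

H/I-1 aff ·: Hh|HH
H/I-2 aff ·: Hh|HH
H/II-1 ? I-1×I-2: hh|Hh|HH
H/II-2 aff I-1×I-2: Hh|HH
H/II-3 aff I-1×I-2: Hh|HH
⇒ H over [I-1,I-2,II-1,II-2,II-3]: 29 consistent
P/I-1 un ·: pp
P/I-2 aff ·: Pp|PP
P/II-1 aff I-1×I-2: Pp
P/II-2 aff I-1×I-2: Pp
P/II-3 aff I-1×I-2: Pp
⇒ P over [I-1,I-2,II-1,II-2,II-3]: 2 consistent
T/I-1 aff ·: Tt
T/I-2 aff ·: Tt
T/II-1 un I-1×I-2: tt
T/II-2 aff I-1×I-2: Tt|TT
T/II-3 aff I-1×I-2: Tt|TT
⇒ T over [I-1,I-2,II-1,II-2,II-3]: 4 consistent

I-1 ∈ {HH pp Tt, Hh pp Tt}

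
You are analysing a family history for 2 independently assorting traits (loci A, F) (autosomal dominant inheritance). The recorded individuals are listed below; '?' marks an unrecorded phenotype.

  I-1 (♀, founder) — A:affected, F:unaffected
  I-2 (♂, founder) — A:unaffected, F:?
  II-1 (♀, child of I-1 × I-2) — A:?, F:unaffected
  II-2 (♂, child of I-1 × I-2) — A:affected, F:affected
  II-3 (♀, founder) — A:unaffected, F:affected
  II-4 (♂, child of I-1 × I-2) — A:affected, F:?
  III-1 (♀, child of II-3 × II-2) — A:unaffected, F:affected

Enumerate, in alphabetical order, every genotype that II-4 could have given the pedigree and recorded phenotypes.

A/I-1 aff ·: Aa|AA
A/I-2 un ·: aa
A/II-1 ? I-1×I-2: aa|Aa
A/II-2 aff I-1×I-2: Aa
A/II-3 un ·: aa
A/II-4 aff I-1×I-2: Aa
A/III-1 un II-3×II-2: aa
⇒ A over [I-1,I-2,II-1,II-2,II-3,II-4,III-1]: 3 consistent
F/I-1 un ·: ff
F/I-2 ? ·: Ff
F/II-1 un I-1×I-2: ff
F/II-2 aff I-1×I-2: Ff
F/II-3 aff ·: Ff|FF
F/II-4 ? I-1×I-2: ff|Ff
F/III-1 aff II-3×II-2: Ff|FF
⇒ F over [I-1,I-2,II-1,II-2,II-3,II-4,III-1]: 8 consistent

II-4 ∈ {Aa Ff, Aa ff}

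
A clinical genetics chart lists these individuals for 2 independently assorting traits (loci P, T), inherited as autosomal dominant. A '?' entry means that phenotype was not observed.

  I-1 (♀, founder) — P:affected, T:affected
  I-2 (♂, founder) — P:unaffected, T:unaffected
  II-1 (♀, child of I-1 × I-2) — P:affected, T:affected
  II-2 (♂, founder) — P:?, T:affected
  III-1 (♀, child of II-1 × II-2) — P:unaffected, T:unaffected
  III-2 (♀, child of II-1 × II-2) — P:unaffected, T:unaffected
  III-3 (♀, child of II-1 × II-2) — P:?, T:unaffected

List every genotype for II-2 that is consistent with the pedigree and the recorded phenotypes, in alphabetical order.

II-2 ∈ {Pp Tt, pp Tt}

P/I-1 aff ·: Pp|PP
P/I-2 un ·: pp
P/II-1 aff I-1×I-2: Pp
P/II-2 ? ·: pp|Pp
P/III-1 un II-1×II-2: pp
P/III-2 un II-1×II-2: pp
P/III-3 ? II-1×II-2: pp|Pp|PP
⇒ P over [I-1,I-2,II-1,II-2,III-1,III-2,III-3]: 10 consistent
T/I-1 aff ·: Tt|TT
T/I-2 un ·: tt
T/II-1 aff I-1×I-2: Tt
T/II-2 aff ·: Tt
T/III-1 un II-1×II-2: tt
T/III-2 un II-1×II-2: tt
T/III-3 un II-1×II-2: tt
⇒ T over [I-1,I-2,II-1,II-2,III-1,III-2,III-3]: 2 consistent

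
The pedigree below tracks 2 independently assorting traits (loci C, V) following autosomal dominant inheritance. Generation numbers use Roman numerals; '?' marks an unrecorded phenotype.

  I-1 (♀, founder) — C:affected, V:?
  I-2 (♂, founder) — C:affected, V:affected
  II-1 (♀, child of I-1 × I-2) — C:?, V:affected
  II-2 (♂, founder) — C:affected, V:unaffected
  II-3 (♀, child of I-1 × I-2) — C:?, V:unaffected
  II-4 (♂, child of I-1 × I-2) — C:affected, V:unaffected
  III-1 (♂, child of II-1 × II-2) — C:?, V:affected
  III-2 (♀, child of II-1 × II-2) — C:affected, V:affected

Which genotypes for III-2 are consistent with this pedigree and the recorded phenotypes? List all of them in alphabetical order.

C/I-1 aff ·: Cc|CC
C/I-2 aff ·: Cc|CC
C/II-1 ? I-1×I-2: cc|Cc|CC
C/II-2 aff ·: Cc|CC
C/II-3 ? I-1×I-2: cc|Cc|CC
C/II-4 aff I-1×I-2: Cc|CC
C/III-1 ? II-1×II-2: cc|Cc|CC
C/III-2 aff II-1×II-2: Cc|CC
⇒ C over [I-1,I-2,II-1,II-2,II-3,II-4,III-1,III-2]: 233 consistent
V/I-1 ? ·: vv|Vv
V/I-2 aff ·: Vv
V/II-1 aff I-1×I-2: Vv|VV
V/II-2 un ·: vv
V/II-3 un I-1×I-2: vv
V/II-4 un I-1×I-2: vv
V/III-1 aff II-1×II-2: Vv
V/III-2 aff II-1×II-2: Vv
⇒ V over [I-1,I-2,II-1,II-2,II-3,II-4,III-1,III-2]: 3 consistent

III-2 ∈ {CC Vv, Cc Vv}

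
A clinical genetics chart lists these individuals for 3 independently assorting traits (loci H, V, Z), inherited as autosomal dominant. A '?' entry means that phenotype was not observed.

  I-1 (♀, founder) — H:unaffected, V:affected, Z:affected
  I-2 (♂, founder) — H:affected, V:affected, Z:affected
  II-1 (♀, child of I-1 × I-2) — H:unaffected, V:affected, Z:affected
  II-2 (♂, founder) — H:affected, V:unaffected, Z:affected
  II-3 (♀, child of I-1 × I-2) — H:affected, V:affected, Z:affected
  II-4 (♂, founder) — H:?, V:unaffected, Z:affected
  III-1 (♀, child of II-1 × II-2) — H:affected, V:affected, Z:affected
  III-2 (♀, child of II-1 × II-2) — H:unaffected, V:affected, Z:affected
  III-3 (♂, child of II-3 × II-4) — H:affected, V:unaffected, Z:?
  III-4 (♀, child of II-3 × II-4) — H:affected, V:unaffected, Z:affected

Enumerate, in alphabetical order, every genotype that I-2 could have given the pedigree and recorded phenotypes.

I-2 ∈ {Hh VV ZZ, Hh VV Zz, Hh Vv ZZ, Hh Vv Zz}

H/I-1 un ·: hh
H/I-2 aff ·: Hh
H/II-1 un I-1×I-2: hh
H/II-2 aff ·: Hh
H/II-3 aff I-1×I-2: Hh
H/II-4 ? ·: hh|Hh|HH
H/III-1 aff II-1×II-2: Hh
H/III-2 un II-1×II-2: hh
H/III-3 aff II-3×II-4: Hh|HH
H/III-4 aff II-3×II-4: Hh|HH
⇒ H over [I-1,I-2,II-1,II-2,II-3,II-4,III-1,III-2,III-3,III-4]: 9 consistent
V/I-1 aff ·: Vv|VV
V/I-2 aff ·: Vv|VV
V/II-1 aff I-1×I-2: Vv|VV
V/II-2 un ·: vv
V/II-3 aff I-1×I-2: Vv
V/II-4 un ·: vv
V/III-1 aff II-1×II-2: Vv
V/III-2 aff II-1×II-2: Vv
V/III-3 un II-3×II-4: vv
V/III-4 un II-3×II-4: vv
⇒ V over [I-1,I-2,II-1,II-2,II-3,II-4,III-1,III-2,III-3,III-4]: 6 consistent
Z/I-1 aff ·: Zz|ZZ
Z/I-2 aff ·: Zz|ZZ
Z/II-1 aff I-1×I-2: Zz|ZZ
Z/II-2 aff ·: Zz|ZZ
Z/II-3 aff I-1×I-2: Zz|ZZ
Z/II-4 aff ·: Zz|ZZ
Z/III-1 aff II-1×II-2: Zz|ZZ
Z/III-2 aff II-1×II-2: Zz|ZZ
Z/III-3 ? II-3×II-4: zz|Zz|ZZ
Z/III-4 aff II-3×II-4: Zz|ZZ
⇒ Z over [I-1,I-2,II-1,II-2,II-3,II-4,III-1,III-2,III-3,III-4]: 610 consistent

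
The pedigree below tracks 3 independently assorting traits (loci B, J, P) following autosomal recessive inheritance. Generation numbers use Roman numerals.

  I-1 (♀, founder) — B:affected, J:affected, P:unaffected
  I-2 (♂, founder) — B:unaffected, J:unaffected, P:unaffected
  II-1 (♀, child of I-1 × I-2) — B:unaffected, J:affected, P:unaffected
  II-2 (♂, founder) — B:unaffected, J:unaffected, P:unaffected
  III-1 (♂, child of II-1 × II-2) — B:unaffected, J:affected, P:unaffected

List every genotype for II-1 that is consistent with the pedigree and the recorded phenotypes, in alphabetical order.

II-1 ∈ {Bb jj PP, Bb jj Pp}

B/I-1 aff ·: bb
B/I-2 un ·: BB|Bb
B/II-1 un I-1×I-2: Bb
B/II-2 un ·: BB|Bb
B/III-1 un II-1×II-2: BB|Bb
⇒ B over [I-1,I-2,II-1,II-2,III-1]: 8 consistent
J/I-1 aff ·: jj
J/I-2 un ·: Jj
J/II-1 aff I-1×I-2: jj
J/II-2 un ·: Jj
J/III-1 aff II-1×II-2: jj
⇒ J over [I-1,I-2,II-1,II-2,III-1]: 1 consistent
P/I-1 un ·: PP|Pp
P/I-2 un ·: PP|Pp
P/II-1 un I-1×I-2: PP|Pp
P/II-2 un ·: PP|Pp
P/III-1 un II-1×II-2: PP|Pp
⇒ P over [I-1,I-2,II-1,II-2,III-1]: 24 consistent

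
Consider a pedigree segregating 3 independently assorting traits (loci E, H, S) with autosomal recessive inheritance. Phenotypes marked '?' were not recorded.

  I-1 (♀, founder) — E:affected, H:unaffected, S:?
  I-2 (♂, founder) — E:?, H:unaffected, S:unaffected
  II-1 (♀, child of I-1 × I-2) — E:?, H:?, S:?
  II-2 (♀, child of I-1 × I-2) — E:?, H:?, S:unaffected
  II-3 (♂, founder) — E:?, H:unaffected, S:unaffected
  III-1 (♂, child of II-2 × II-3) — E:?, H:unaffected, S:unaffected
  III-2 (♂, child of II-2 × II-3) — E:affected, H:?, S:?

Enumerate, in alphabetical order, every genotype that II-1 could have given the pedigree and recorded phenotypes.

II-1 ∈ {Ee HH SS, Ee HH Ss, Ee HH ss, Ee Hh SS, Ee Hh Ss, Ee Hh ss, Ee hh SS, Ee hh Ss, Ee hh ss, ee HH SS, ee HH Ss, ee HH ss, ee Hh SS, ee Hh Ss, ee Hh ss, ee hh SS, ee hh Ss, ee hh ss}

E/I-1 aff ·: ee
E/I-2 ? ·: EE|Ee|ee
E/II-1 ? I-1×I-2: Ee|ee
E/II-2 ? I-1×I-2: Ee|ee
E/II-3 ? ·: Ee|ee
E/III-1 ? II-2×II-3: EE|Ee|ee
E/III-2 aff II-2×II-3: ee
⇒ E over [I-1,I-2,II-1,II-2,II-3,III-1,III-2]: 24 consistent
H/I-1 un ·: HH|Hh
H/I-2 un ·: HH|Hh
H/II-1 ? I-1×I-2: HH|Hh|hh
H/II-2 ? I-1×I-2: HH|Hh|hh
H/II-3 un ·: HH|Hh
H/III-1 un II-2×II-3: HH|Hh
H/III-2 ? II-2×II-3: HH|Hh|hh
⇒ H over [I-1,I-2,II-1,II-2,II-3,III-1,III-2]: 119 consistent
S/I-1 ? ·: SS|Ss|ss
S/I-2 un ·: SS|Ss
S/II-1 ? I-1×I-2: SS|Ss|ss
S/II-2 un I-1×I-2: SS|Ss
S/II-3 un ·: SS|Ss
S/III-1 un II-2×II-3: SS|Ss
S/III-2 ? II-2×II-3: SS|Ss|ss
⇒ S over [I-1,I-2,II-1,II-2,II-3,III-1,III-2]: 140 consistent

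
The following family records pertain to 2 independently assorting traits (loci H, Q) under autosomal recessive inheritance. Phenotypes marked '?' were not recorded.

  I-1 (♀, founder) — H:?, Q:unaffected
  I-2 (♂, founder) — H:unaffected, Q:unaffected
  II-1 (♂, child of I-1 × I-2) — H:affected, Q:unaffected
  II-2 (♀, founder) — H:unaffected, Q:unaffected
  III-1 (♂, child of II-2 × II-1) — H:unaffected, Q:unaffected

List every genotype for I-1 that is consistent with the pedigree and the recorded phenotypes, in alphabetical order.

H/I-1 ? ·: Hh|hh
H/I-2 un ·: Hh
H/II-1 aff I-1×I-2: hh
H/II-2 un ·: HH|Hh
H/III-1 un II-2×II-1: Hh
⇒ H over [I-1,I-2,II-1,II-2,III-1]: 4 consistent
Q/I-1 un ·: QQ|Qq
Q/I-2 un ·: QQ|Qq
Q/II-1 un I-1×I-2: QQ|Qq
Q/II-2 un ·: QQ|Qq
Q/III-1 un II-2×II-1: QQ|Qq
⇒ Q over [I-1,I-2,II-1,II-2,III-1]: 24 consistent

I-1 ∈ {Hh QQ, Hh Qq, hh QQ, hh Qq}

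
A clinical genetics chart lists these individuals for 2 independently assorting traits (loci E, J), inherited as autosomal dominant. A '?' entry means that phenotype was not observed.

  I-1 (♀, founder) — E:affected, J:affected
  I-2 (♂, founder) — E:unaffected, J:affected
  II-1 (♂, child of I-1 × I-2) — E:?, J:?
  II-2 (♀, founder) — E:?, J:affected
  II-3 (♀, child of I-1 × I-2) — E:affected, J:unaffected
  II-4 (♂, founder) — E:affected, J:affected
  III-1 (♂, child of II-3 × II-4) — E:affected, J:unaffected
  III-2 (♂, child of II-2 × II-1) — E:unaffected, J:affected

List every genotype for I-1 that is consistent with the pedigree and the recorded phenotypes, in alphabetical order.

E/I-1 aff ·: Ee|EE
E/I-2 un ·: ee
E/II-1 ? I-1×I-2: ee|Ee
E/II-2 ? ·: ee|Ee
E/II-3 aff I-1×I-2: Ee
E/II-4 aff ·: Ee|EE
E/III-1 aff II-3×II-4: Ee|EE
E/III-2 un II-2×II-1: ee
⇒ E over [I-1,I-2,II-1,II-2,II-3,II-4,III-1,III-2]: 24 consistent
J/I-1 aff ·: Jj
J/I-2 aff ·: Jj
J/II-1 ? I-1×I-2: jj|Jj|JJ
J/II-2 aff ·: Jj|JJ
J/II-3 un I-1×I-2: jj
J/II-4 aff ·: Jj
J/III-1 un II-3×II-4: jj
J/III-2 aff II-2×II-1: Jj|JJ
⇒ J over [I-1,I-2,II-1,II-2,II-3,II-4,III-1,III-2]: 9 consistent

I-1 ∈ {EE Jj, Ee Jj}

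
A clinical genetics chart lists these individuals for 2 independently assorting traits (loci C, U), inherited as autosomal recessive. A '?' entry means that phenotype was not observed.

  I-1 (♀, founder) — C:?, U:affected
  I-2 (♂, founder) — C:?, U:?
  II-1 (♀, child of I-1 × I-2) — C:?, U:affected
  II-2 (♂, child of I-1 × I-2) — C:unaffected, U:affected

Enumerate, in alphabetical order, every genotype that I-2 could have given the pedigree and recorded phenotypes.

C/I-1 ? ·: CC|Cc|cc
C/I-2 ? ·: CC|Cc|cc
C/II-1 ? I-1×I-2: CC|Cc|cc
C/II-2 un I-1×I-2: CC|Cc
⇒ C over [I-1,I-2,II-1,II-2]: 21 consistent
U/I-1 aff ·: uu
U/I-2 ? ·: Uu|uu
U/II-1 aff I-1×I-2: uu
U/II-2 aff I-1×I-2: uu
⇒ U over [I-1,I-2,II-1,II-2]: 2 consistent

I-2 ∈ {CC Uu, CC uu, Cc Uu, Cc uu, cc Uu, cc uu}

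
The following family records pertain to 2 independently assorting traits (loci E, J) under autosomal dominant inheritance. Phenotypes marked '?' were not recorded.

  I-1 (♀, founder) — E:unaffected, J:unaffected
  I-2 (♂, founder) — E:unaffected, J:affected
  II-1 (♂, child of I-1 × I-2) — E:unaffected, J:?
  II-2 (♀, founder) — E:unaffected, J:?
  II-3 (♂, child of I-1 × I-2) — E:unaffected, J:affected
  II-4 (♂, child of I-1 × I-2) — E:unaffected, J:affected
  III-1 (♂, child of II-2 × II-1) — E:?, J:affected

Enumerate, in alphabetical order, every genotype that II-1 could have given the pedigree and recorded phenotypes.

E/I-1 un ·: ee
E/I-2 un ·: ee
E/II-1 un I-1×I-2: ee
E/II-2 un ·: ee
E/II-3 un I-1×I-2: ee
E/II-4 un I-1×I-2: ee
E/III-1 ? II-2×II-1: ee
⇒ E over [I-1,I-2,II-1,II-2,II-3,II-4,III-1]: 1 consistent
J/I-1 un ·: jj
J/I-2 aff ·: Jj|JJ
J/II-1 ? I-1×I-2: jj|Jj
J/II-2 ? ·: jj|Jj|JJ
J/II-3 aff I-1×I-2: Jj
J/II-4 aff I-1×I-2: Jj
J/III-1 aff II-2×II-1: Jj|JJ
⇒ J over [I-1,I-2,II-1,II-2,II-3,II-4,III-1]: 12 consistent

II-1 ∈ {ee Jj, ee jj}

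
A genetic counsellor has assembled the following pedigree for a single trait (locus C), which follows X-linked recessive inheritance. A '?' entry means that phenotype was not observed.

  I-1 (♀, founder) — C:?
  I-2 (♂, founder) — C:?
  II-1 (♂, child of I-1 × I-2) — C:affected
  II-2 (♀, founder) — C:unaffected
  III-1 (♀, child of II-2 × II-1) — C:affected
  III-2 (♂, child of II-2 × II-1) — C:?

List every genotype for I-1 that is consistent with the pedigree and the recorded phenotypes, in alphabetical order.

C/I-1 ? ·: X^CX^c|X^cX^c
C/I-2 ? ·: X^CY|X^cY
C/II-1 aff I-1×I-2: X^cY
C/II-2 un ·: X^CX^c
C/III-1 aff II-2×II-1: X^cX^c
C/III-2 ? II-2×II-1: X^CY|X^cY
⇒ C over [I-1,I-2,II-1,II-2,III-1,III-2]: 8 consistent

I-1 ∈ {X^CX^c, X^cX^c}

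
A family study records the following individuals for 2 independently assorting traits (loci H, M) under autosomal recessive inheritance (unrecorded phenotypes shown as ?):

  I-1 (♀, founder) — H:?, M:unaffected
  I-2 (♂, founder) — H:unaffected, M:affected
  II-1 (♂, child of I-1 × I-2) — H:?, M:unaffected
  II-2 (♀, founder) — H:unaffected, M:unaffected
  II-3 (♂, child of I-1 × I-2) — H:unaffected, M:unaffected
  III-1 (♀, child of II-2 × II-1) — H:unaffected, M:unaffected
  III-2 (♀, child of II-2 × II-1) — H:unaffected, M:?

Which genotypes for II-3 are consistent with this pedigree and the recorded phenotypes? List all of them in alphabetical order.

II-3 ∈ {HH Mm, Hh Mm}

H/I-1 ? ·: HH|Hh|hh
H/I-2 un ·: HH|Hh
H/II-1 ? I-1×I-2: HH|Hh|hh
H/II-2 un ·: HH|Hh
H/II-3 un I-1×I-2: HH|Hh
H/III-1 un II-2×II-1: HH|Hh
H/III-2 un II-2×II-1: HH|Hh
⇒ H over [I-1,I-2,II-1,II-2,II-3,III-1,III-2]: 105 consistent
M/I-1 un ·: MM|Mm
M/I-2 aff ·: mm
M/II-1 un I-1×I-2: Mm
M/II-2 un ·: MM|Mm
M/II-3 un I-1×I-2: Mm
M/III-1 un II-2×II-1: MM|Mm
M/III-2 ? II-2×II-1: MM|Mm|mm
⇒ M over [I-1,I-2,II-1,II-2,II-3,III-1,III-2]: 20 consistent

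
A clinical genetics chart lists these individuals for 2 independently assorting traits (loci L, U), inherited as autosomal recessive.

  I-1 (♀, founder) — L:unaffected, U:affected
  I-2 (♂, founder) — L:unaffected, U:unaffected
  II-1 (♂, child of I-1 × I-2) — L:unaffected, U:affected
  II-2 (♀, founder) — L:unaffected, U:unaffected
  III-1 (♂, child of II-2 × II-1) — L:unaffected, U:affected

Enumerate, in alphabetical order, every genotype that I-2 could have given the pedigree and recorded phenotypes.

I-2 ∈ {LL Uu, Ll Uu}

L/I-1 un ·: LL|Ll
L/I-2 un ·: LL|Ll
L/II-1 un I-1×I-2: LL|Ll
L/II-2 un ·: LL|Ll
L/III-1 un II-2×II-1: LL|Ll
⇒ L over [I-1,I-2,II-1,II-2,III-1]: 24 consistent
U/I-1 aff ·: uu
U/I-2 un ·: Uu
U/II-1 aff I-1×I-2: uu
U/II-2 un ·: Uu
U/III-1 aff II-2×II-1: uu
⇒ U over [I-1,I-2,II-1,II-2,III-1]: 1 consistent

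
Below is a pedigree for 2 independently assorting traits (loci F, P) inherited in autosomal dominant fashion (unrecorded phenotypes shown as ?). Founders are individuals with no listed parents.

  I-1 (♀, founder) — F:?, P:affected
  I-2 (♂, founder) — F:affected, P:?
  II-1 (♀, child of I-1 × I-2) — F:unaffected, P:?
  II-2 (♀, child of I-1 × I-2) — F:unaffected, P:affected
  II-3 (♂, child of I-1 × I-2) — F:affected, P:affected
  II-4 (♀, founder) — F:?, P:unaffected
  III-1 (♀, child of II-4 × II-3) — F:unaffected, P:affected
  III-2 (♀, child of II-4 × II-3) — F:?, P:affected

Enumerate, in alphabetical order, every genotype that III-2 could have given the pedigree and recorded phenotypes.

III-2 ∈ {FF Pp, Ff Pp, ff Pp}

F/I-1 ? ·: ff|Ff
F/I-2 aff ·: Ff
F/II-1 un I-1×I-2: ff
F/II-2 un I-1×I-2: ff
F/II-3 aff I-1×I-2: Ff
F/II-4 ? ·: ff|Ff
F/III-1 un II-4×II-3: ff
F/III-2 ? II-4×II-3: ff|Ff|FF
⇒ F over [I-1,I-2,II-1,II-2,II-3,II-4,III-1,III-2]: 10 consistent
P/I-1 aff ·: Pp|PP
P/I-2 ? ·: pp|Pp|PP
P/II-1 ? I-1×I-2: pp|Pp|PP
P/II-2 aff I-1×I-2: Pp|PP
P/II-3 aff I-1×I-2: Pp|PP
P/II-4 un ·: pp
P/III-1 aff II-4×II-3: Pp
P/III-2 aff II-4×II-3: Pp
⇒ P over [I-1,I-2,II-1,II-2,II-3,II-4,III-1,III-2]: 32 consistent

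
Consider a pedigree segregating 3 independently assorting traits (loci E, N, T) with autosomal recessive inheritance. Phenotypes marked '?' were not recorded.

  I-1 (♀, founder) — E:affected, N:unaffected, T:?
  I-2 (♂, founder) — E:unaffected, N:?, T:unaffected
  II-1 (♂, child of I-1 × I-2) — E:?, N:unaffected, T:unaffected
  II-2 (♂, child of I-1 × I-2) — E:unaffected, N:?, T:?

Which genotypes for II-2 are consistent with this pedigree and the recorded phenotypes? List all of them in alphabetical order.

II-2 ∈ {Ee NN TT, Ee NN Tt, Ee NN tt, Ee Nn TT, Ee Nn Tt, Ee Nn tt, Ee nn TT, Ee nn Tt, Ee nn tt}

E/I-1 aff ·: ee
E/I-2 un ·: EE|Ee
E/II-1 ? I-1×I-2: Ee|ee
E/II-2 un I-1×I-2: Ee
⇒ E over [I-1,I-2,II-1,II-2]: 3 consistent
N/I-1 un ·: NN|Nn
N/I-2 ? ·: NN|Nn|nn
N/II-1 un I-1×I-2: NN|Nn
N/II-2 ? I-1×I-2: NN|Nn|nn
⇒ N over [I-1,I-2,II-1,II-2]: 18 consistent
T/I-1 ? ·: TT|Tt|tt
T/I-2 un ·: TT|Tt
T/II-1 un I-1×I-2: TT|Tt
T/II-2 ? I-1×I-2: TT|Tt|tt
⇒ T over [I-1,I-2,II-1,II-2]: 18 consistent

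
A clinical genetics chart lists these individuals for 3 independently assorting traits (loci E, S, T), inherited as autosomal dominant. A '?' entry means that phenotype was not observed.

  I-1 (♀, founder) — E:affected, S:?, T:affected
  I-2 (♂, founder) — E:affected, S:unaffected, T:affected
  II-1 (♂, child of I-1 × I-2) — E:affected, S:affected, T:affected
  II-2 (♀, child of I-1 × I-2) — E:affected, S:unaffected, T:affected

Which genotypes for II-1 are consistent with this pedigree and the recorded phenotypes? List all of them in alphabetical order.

E/I-1 aff ·: Ee|EE
E/I-2 aff ·: Ee|EE
E/II-1 aff I-1×I-2: Ee|EE
E/II-2 aff I-1×I-2: Ee|EE
⇒ E over [I-1,I-2,II-1,II-2]: 13 consistent
S/I-1 ? ·: Ss
S/I-2 un ·: ss
S/II-1 aff I-1×I-2: Ss
S/II-2 un I-1×I-2: ss
⇒ S over [I-1,I-2,II-1,II-2]: 1 consistent
T/I-1 aff ·: Tt|TT
T/I-2 aff ·: Tt|TT
T/II-1 aff I-1×I-2: Tt|TT
T/II-2 aff I-1×I-2: Tt|TT
⇒ T over [I-1,I-2,II-1,II-2]: 13 consistent

II-1 ∈ {EE Ss TT, EE Ss Tt, Ee Ss TT, Ee Ss Tt}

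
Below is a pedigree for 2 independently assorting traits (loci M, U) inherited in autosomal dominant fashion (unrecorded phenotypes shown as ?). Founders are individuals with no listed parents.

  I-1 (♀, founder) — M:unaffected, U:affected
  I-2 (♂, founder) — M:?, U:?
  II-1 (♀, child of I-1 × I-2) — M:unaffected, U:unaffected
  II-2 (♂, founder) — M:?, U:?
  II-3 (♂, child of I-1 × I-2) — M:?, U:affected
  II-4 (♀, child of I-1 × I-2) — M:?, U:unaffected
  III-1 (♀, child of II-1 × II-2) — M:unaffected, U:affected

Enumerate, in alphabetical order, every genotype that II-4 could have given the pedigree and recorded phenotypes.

M/I-1 un ·: mm
M/I-2 ? ·: mm|Mm
M/II-1 un I-1×I-2: mm
M/II-2 ? ·: mm|Mm
M/II-3 ? I-1×I-2: mm|Mm
M/II-4 ? I-1×I-2: mm|Mm
M/III-1 un II-1×II-2: mm
⇒ M over [I-1,I-2,II-1,II-2,II-3,II-4,III-1]: 10 consistent
U/I-1 aff ·: Uu
U/I-2 ? ·: uu|Uu
U/II-1 un I-1×I-2: uu
U/II-2 ? ·: Uu|UU
U/II-3 aff I-1×I-2: Uu|UU
U/II-4 un I-1×I-2: uu
U/III-1 aff II-1×II-2: Uu
⇒ U over [I-1,I-2,II-1,II-2,II-3,II-4,III-1]: 6 consistent

II-4 ∈ {Mm uu, mm uu}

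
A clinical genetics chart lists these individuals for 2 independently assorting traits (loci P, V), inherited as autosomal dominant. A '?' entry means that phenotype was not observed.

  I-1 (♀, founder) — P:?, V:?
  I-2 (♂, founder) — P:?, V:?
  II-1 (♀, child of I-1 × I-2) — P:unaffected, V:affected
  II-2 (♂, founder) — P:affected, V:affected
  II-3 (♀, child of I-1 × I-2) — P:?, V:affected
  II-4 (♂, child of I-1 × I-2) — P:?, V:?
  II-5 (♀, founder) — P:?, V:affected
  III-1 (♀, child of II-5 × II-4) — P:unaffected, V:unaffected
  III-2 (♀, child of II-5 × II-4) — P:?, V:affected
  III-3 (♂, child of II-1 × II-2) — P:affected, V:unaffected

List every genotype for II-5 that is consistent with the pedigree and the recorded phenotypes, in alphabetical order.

II-5 ∈ {Pp Vv, pp Vv}

P/I-1 ? ·: pp|Pp
P/I-2 ? ·: pp|Pp
P/II-1 un I-1×I-2: pp
P/II-2 aff ·: Pp|PP
P/II-3 ? I-1×I-2: pp|Pp|PP
P/II-4 ? I-1×I-2: pp|Pp
P/II-5 ? ·: pp|Pp
P/III-1 un II-5×II-4: pp
P/III-2 ? II-5×II-4: pp|Pp|PP
P/III-3 aff II-1×II-2: Pp
⇒ P over [I-1,I-2,II-1,II-2,II-3,II-4,II-5,III-1,III-2,III-3]: 118 consistent
V/I-1 ? ·: vv|Vv|VV
V/I-2 ? ·: vv|Vv|VV
V/II-1 aff I-1×I-2: Vv
V/II-2 aff ·: Vv
V/II-3 aff I-1×I-2: Vv|VV
V/II-4 ? I-1×I-2: vv|Vv
V/II-5 aff ·: Vv
V/III-1 un II-5×II-4: vv
V/III-2 aff II-5×II-4: Vv|VV
V/III-3 un II-1×II-2: vv
⇒ V over [I-1,I-2,II-1,II-2,II-3,II-4,II-5,III-1,III-2,III-3]: 24 consistent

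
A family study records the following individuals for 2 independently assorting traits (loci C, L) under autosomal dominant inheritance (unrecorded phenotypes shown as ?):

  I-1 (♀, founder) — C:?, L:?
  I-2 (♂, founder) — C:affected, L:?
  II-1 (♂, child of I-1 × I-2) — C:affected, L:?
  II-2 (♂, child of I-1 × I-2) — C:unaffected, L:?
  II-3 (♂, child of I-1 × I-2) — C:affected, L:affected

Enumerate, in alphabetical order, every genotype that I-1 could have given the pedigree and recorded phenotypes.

I-1 ∈ {Cc LL, Cc Ll, Cc ll, cc LL, cc Ll, cc ll}

C/I-1 ? ·: cc|Cc
C/I-2 aff ·: Cc
C/II-1 aff I-1×I-2: Cc|CC
C/II-2 un I-1×I-2: cc
C/II-3 aff I-1×I-2: Cc|CC
⇒ C over [I-1,I-2,II-1,II-2,II-3]: 5 consistent
L/I-1 ? ·: ll|Ll|LL
L/I-2 ? ·: ll|Ll|LL
L/II-1 ? I-1×I-2: ll|Ll|LL
L/II-2 ? I-1×I-2: ll|Ll|LL
L/II-3 aff I-1×I-2: Ll|LL
⇒ L over [I-1,I-2,II-1,II-2,II-3]: 45 consistent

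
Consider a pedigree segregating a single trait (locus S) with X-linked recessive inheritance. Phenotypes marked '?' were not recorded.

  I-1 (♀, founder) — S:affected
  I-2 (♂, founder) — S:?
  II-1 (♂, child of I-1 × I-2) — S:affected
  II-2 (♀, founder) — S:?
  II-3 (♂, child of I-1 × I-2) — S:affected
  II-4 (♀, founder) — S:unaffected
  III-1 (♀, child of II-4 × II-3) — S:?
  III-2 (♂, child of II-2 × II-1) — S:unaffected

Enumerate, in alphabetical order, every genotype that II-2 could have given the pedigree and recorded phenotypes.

S/I-1 aff ·: X^sX^s
S/I-2 ? ·: X^SY|X^sY
S/II-1 aff I-1×I-2: X^sY
S/II-2 ? ·: X^SX^S|X^SX^s
S/II-3 aff I-1×I-2: X^sY
S/II-4 un ·: X^SX^S|X^SX^s
S/III-1 ? II-4×II-3: X^SX^s|X^sX^s
S/III-2 un II-2×II-1: X^SY
⇒ S over [I-1,I-2,II-1,II-2,II-3,II-4,III-1,III-2]: 12 consistent

II-2 ∈ {X^SX^S, X^SX^s}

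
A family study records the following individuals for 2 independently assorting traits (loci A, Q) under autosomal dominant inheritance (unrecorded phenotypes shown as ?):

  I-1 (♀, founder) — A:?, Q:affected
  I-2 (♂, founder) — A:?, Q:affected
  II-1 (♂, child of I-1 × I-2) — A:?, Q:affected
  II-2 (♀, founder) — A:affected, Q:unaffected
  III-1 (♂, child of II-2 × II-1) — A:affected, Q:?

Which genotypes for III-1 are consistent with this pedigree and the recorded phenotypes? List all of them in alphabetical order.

A/I-1 ? ·: aa|Aa|AA
A/I-2 ? ·: aa|Aa|AA
A/II-1 ? I-1×I-2: aa|Aa|AA
A/II-2 aff ·: Aa|AA
A/III-1 aff II-2×II-1: Aa|AA
⇒ A over [I-1,I-2,II-1,II-2,III-1]: 48 consistent
Q/I-1 aff ·: Qq|QQ
Q/I-2 aff ·: Qq|QQ
Q/II-1 aff I-1×I-2: Qq|QQ
Q/II-2 un ·: qq
Q/III-1 ? II-2×II-1: qq|Qq
⇒ Q over [I-1,I-2,II-1,II-2,III-1]: 10 consistent

III-1 ∈ {AA Qq, AA qq, Aa Qq, Aa qq}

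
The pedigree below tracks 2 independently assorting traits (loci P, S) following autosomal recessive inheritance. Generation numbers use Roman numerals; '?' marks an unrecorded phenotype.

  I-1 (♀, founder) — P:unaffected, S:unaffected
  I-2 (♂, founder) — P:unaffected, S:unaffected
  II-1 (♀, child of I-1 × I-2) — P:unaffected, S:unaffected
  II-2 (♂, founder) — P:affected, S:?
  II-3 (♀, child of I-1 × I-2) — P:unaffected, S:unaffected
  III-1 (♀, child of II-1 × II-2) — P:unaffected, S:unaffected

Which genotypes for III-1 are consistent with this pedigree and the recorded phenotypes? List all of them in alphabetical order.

III-1 ∈ {Pp SS, Pp Ss}

P/I-1 un ·: PP|Pp
P/I-2 un ·: PP|Pp
P/II-1 un I-1×I-2: PP|Pp
P/II-2 aff ·: pp
P/II-3 un I-1×I-2: PP|Pp
P/III-1 un II-1×II-2: Pp
⇒ P over [I-1,I-2,II-1,II-2,II-3,III-1]: 13 consistent
S/I-1 un ·: SS|Ss
S/I-2 un ·: SS|Ss
S/II-1 un I-1×I-2: SS|Ss
S/II-2 ? ·: SS|Ss|ss
S/II-3 un I-1×I-2: SS|Ss
S/III-1 un II-1×II-2: SS|Ss
⇒ S over [I-1,I-2,II-1,II-2,II-3,III-1]: 58 consistent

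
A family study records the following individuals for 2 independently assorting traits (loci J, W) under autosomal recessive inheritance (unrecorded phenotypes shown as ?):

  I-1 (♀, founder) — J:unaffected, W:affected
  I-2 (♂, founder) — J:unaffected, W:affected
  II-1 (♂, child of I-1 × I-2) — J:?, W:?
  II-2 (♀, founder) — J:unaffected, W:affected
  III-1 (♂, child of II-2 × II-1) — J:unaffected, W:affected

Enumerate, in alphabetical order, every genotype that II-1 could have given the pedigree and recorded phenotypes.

J/I-1 un ·: JJ|Jj
J/I-2 un ·: JJ|Jj
J/II-1 ? I-1×I-2: JJ|Jj|jj
J/II-2 un ·: JJ|Jj
J/III-1 un II-2×II-1: JJ|Jj
⇒ J over [I-1,I-2,II-1,II-2,III-1]: 26 consistent
W/I-1 aff ·: ww
W/I-2 aff ·: ww
W/II-1 ? I-1×I-2: ww
W/II-2 aff ·: ww
W/III-1 aff II-2×II-1: ww
⇒ W over [I-1,I-2,II-1,II-2,III-1]: 1 consistent

II-1 ∈ {JJ ww, Jj ww, jj ww}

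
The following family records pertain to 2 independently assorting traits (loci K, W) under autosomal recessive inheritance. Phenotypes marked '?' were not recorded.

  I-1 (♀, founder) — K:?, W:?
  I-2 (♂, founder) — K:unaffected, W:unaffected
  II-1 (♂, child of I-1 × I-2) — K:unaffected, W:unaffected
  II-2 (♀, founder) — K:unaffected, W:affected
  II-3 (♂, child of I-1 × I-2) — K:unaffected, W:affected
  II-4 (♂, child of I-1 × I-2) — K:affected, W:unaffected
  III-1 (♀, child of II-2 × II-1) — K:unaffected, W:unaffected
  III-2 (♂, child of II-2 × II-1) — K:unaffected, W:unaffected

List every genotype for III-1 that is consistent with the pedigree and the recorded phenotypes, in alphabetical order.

III-1 ∈ {KK Ww, Kk Ww}

K/I-1 ? ·: Kk|kk
K/I-2 un ·: Kk
K/II-1 un I-1×I-2: KK|Kk
K/II-2 un ·: KK|Kk
K/II-3 un I-1×I-2: KK|Kk
K/II-4 aff I-1×I-2: kk
K/III-1 un II-2×II-1: KK|Kk
K/III-2 un II-2×II-1: KK|Kk
⇒ K over [I-1,I-2,II-1,II-2,II-3,II-4,III-1,III-2]: 34 consistent
W/I-1 ? ·: Ww|ww
W/I-2 un ·: Ww
W/II-1 un I-1×I-2: WW|Ww
W/II-2 aff ·: ww
W/II-3 aff I-1×I-2: ww
W/II-4 un I-1×I-2: WW|Ww
W/III-1 un II-2×II-1: Ww
W/III-2 un II-2×II-1: Ww
⇒ W over [I-1,I-2,II-1,II-2,II-3,II-4,III-1,III-2]: 5 consistent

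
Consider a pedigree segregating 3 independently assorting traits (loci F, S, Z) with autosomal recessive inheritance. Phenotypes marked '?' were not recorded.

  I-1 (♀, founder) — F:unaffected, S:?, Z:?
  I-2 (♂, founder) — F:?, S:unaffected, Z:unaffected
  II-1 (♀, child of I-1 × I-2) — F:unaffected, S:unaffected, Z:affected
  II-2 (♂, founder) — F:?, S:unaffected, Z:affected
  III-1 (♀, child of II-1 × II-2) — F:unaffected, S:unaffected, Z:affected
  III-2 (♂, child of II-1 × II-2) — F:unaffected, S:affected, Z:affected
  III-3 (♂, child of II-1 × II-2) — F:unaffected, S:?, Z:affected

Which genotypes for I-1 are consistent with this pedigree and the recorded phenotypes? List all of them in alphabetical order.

I-1 ∈ {FF SS Zz, FF SS zz, FF Ss Zz, FF Ss zz, FF ss Zz, FF ss zz, Ff SS Zz, Ff SS zz, Ff Ss Zz, Ff Ss zz, Ff ss Zz, Ff ss zz}

F/I-1 un ·: FF|Ff
F/I-2 ? ·: FF|Ff|ff
F/II-1 un I-1×I-2: FF|Ff
F/II-2 ? ·: FF|Ff|ff
F/III-1 un II-1×II-2: FF|Ff
F/III-2 un II-1×II-2: FF|Ff
F/III-3 un II-1×II-2: FF|Ff
⇒ F over [I-1,I-2,II-1,II-2,III-1,III-2,III-3]: 125 consistent
S/I-1 ? ·: SS|Ss|ss
S/I-2 un ·: SS|Ss
S/II-1 un I-1×I-2: Ss
S/II-2 un ·: Ss
S/III-1 un II-1×II-2: SS|Ss
S/III-2 aff II-1×II-2: ss
S/III-3 ? II-1×II-2: SS|Ss|ss
⇒ S over [I-1,I-2,II-1,II-2,III-1,III-2,III-3]: 30 consistent
Z/I-1 ? ·: Zz|zz
Z/I-2 un ·: Zz
Z/II-1 aff I-1×I-2: zz
Z/II-2 aff ·: zz
Z/III-1 aff II-1×II-2: zz
Z/III-2 aff II-1×II-2: zz
Z/III-3 aff II-1×II-2: zz
⇒ Z over [I-1,I-2,II-1,II-2,III-1,III-2,III-3]: 2 consistent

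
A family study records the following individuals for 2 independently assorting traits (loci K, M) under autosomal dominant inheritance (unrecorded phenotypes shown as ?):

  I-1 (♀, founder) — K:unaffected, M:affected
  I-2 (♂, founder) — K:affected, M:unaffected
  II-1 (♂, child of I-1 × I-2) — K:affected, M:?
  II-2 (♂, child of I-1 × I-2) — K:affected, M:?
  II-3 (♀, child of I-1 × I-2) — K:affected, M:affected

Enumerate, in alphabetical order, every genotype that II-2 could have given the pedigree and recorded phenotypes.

II-2 ∈ {Kk Mm, Kk mm}

K/I-1 un ·: kk
K/I-2 aff ·: Kk|KK
K/II-1 aff I-1×I-2: Kk
K/II-2 aff I-1×I-2: Kk
K/II-3 aff I-1×I-2: Kk
⇒ K over [I-1,I-2,II-1,II-2,II-3]: 2 consistent
M/I-1 aff ·: Mm|MM
M/I-2 un ·: mm
M/II-1 ? I-1×I-2: mm|Mm
M/II-2 ? I-1×I-2: mm|Mm
M/II-3 aff I-1×I-2: Mm
⇒ M over [I-1,I-2,II-1,II-2,II-3]: 5 consistent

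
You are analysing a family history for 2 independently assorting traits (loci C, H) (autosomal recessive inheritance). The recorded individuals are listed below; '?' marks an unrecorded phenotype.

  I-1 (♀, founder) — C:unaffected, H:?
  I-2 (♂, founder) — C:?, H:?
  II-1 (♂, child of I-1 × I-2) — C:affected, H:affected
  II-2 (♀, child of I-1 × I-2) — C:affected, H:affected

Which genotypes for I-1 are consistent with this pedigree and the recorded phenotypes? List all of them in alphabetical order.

I-1 ∈ {Cc Hh, Cc hh}

C/I-1 un ·: Cc
C/I-2 ? ·: Cc|cc
C/II-1 aff I-1×I-2: cc
C/II-2 aff I-1×I-2: cc
⇒ C over [I-1,I-2,II-1,II-2]: 2 consistent
H/I-1 ? ·: Hh|hh
H/I-2 ? ·: Hh|hh
H/II-1 aff I-1×I-2: hh
H/II-2 aff I-1×I-2: hh
⇒ H over [I-1,I-2,II-1,II-2]: 4 consistent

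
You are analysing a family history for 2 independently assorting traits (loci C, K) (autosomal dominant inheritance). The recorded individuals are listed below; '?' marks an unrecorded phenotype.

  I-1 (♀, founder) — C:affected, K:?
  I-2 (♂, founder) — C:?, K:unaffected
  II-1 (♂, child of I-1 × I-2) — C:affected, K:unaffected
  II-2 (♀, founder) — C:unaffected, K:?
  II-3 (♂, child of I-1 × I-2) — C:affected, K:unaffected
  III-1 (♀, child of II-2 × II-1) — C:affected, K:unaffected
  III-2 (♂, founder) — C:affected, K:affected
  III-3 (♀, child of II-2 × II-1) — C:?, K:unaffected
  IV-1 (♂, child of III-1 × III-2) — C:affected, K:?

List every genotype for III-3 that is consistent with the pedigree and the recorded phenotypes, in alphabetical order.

C/I-1 aff ·: Cc|CC
C/I-2 ? ·: cc|Cc|CC
C/II-1 aff I-1×I-2: Cc|CC
C/II-2 un ·: cc
C/II-3 aff I-1×I-2: Cc|CC
C/III-1 aff II-2×II-1: Cc
C/III-2 aff ·: Cc|CC
C/III-3 ? II-2×II-1: cc|Cc
C/IV-1 aff III-1×III-2: Cc|CC
⇒ C over [I-1,I-2,II-1,II-2,II-3,III-1,III-2,III-3,IV-1]: 92 consistent
K/I-1 ? ·: kk|Kk
K/I-2 un ·: kk
K/II-1 un I-1×I-2: kk
K/II-2 ? ·: kk|Kk
K/II-3 un I-1×I-2: kk
K/III-1 un II-2×II-1: kk
K/III-2 aff ·: Kk|KK
K/III-3 un II-2×II-1: kk
K/IV-1 ? III-1×III-2: kk|Kk
⇒ K over [I-1,I-2,II-1,II-2,II-3,III-1,III-2,III-3,IV-1]: 12 consistent

III-3 ∈ {Cc kk, cc kk}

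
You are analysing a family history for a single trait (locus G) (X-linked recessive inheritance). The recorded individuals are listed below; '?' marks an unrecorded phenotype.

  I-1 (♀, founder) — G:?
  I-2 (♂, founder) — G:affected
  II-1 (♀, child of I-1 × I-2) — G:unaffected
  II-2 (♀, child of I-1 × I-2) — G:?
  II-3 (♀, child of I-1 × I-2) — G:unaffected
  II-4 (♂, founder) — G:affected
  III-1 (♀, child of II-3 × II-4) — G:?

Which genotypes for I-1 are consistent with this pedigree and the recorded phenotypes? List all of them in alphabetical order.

G/I-1 ? ·: X^GX^G|X^GX^g
G/I-2 aff ·: X^gY
G/II-1 un I-1×I-2: X^GX^g
G/II-2 ? I-1×I-2: X^GX^g|X^gX^g
G/II-3 un I-1×I-2: X^GX^g
G/II-4 aff ·: X^gY
G/III-1 ? II-3×II-4: X^GX^g|X^gX^g
⇒ G over [I-1,I-2,II-1,II-2,II-3,II-4,III-1]: 6 consistent

I-1 ∈ {X^GX^G, X^GX^g}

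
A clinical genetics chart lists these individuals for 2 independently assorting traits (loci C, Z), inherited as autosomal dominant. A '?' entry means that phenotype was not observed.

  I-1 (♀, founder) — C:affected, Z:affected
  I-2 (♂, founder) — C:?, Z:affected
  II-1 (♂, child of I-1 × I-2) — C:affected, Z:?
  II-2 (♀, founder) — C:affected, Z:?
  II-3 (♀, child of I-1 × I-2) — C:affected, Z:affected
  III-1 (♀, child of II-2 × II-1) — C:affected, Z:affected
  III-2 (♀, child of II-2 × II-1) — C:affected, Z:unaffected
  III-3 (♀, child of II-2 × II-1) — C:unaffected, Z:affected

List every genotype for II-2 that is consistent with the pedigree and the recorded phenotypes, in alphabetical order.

II-2 ∈ {Cc Zz, Cc zz}

C/I-1 aff ·: Cc|CC
C/I-2 ? ·: cc|Cc|CC
C/II-1 aff I-1×I-2: Cc
C/II-2 aff ·: Cc
C/II-3 aff I-1×I-2: Cc|CC
C/III-1 aff II-2×II-1: Cc|CC
C/III-2 aff II-2×II-1: Cc|CC
C/III-3 un II-2×II-1: cc
⇒ C over [I-1,I-2,II-1,II-2,II-3,III-1,III-2,III-3]: 32 consistent
Z/I-1 aff ·: Zz|ZZ
Z/I-2 aff ·: Zz|ZZ
Z/II-1 ? I-1×I-2: zz|Zz
Z/II-2 ? ·: zz|Zz
Z/II-3 aff I-1×I-2: Zz|ZZ
Z/III-1 aff II-2×II-1: Zz|ZZ
Z/III-2 un II-2×II-1: zz
Z/III-3 aff II-2×II-1: Zz|ZZ
⇒ Z over [I-1,I-2,II-1,II-2,II-3,III-1,III-2,III-3]: 32 consistent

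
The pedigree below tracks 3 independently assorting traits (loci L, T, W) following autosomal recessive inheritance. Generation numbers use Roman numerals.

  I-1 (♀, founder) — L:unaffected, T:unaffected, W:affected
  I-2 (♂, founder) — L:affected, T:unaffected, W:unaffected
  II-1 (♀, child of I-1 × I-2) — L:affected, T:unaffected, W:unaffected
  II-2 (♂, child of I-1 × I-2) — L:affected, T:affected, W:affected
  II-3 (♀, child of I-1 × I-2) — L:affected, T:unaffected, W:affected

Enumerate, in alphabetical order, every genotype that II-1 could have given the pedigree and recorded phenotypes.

L/I-1 un ·: Ll
L/I-2 aff ·: ll
L/II-1 aff I-1×I-2: ll
L/II-2 aff I-1×I-2: ll
L/II-3 aff I-1×I-2: ll
⇒ L over [I-1,I-2,II-1,II-2,II-3]: 1 consistent
T/I-1 un ·: Tt
T/I-2 un ·: Tt
T/II-1 un I-1×I-2: TT|Tt
T/II-2 aff I-1×I-2: tt
T/II-3 un I-1×I-2: TT|Tt
⇒ T over [I-1,I-2,II-1,II-2,II-3]: 4 consistent
W/I-1 aff ·: ww
W/I-2 un ·: Ww
W/II-1 un I-1×I-2: Ww
W/II-2 aff I-1×I-2: ww
W/II-3 aff I-1×I-2: ww
⇒ W over [I-1,I-2,II-1,II-2,II-3]: 1 consistent

II-1 ∈ {ll TT Ww, ll Tt Ww}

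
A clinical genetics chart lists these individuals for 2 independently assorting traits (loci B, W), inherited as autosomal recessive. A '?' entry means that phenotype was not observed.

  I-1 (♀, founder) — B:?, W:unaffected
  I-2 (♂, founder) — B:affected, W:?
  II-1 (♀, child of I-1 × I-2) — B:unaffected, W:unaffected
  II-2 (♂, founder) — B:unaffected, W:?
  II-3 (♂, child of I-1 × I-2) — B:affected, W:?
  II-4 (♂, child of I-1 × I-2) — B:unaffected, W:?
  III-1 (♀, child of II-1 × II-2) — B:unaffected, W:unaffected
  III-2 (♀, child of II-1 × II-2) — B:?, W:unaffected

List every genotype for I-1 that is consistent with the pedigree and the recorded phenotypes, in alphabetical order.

I-1 ∈ {Bb WW, Bb Ww}

B/I-1 ? ·: Bb
B/I-2 aff ·: bb
B/II-1 un I-1×I-2: Bb
B/II-2 un ·: BB|Bb
B/II-3 aff I-1×I-2: bb
B/II-4 un I-1×I-2: Bb
B/III-1 un II-1×II-2: BB|Bb
B/III-2 ? II-1×II-2: BB|Bb|bb
⇒ B over [I-1,I-2,II-1,II-2,II-3,II-4,III-1,III-2]: 10 consistent
W/I-1 un ·: WW|Ww
W/I-2 ? ·: WW|Ww|ww
W/II-1 un I-1×I-2: WW|Ww
W/II-2 ? ·: WW|Ww|ww
W/II-3 ? I-1×I-2: WW|Ww|ww
W/II-4 ? I-1×I-2: WW|Ww|ww
W/III-1 un II-1×II-2: WW|Ww
W/III-2 un II-1×II-2: WW|Ww
⇒ W over [I-1,I-2,II-1,II-2,II-3,II-4,III-1,III-2]: 306 consistent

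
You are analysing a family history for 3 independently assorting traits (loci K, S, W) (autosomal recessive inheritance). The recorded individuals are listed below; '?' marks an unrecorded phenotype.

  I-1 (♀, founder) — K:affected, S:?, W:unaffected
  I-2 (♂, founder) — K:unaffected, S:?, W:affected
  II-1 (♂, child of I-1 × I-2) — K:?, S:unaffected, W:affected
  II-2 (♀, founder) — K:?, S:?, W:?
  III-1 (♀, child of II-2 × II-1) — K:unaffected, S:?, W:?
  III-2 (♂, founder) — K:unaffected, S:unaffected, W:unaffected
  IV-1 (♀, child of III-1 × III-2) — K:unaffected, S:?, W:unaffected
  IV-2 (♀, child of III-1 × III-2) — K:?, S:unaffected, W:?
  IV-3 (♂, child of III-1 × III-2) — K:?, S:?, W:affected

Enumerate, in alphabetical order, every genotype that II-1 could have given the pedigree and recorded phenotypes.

II-1 ∈ {Kk SS ww, Kk Ss ww, kk SS ww, kk Ss ww}

K/I-1 aff ·: kk
K/I-2 un ·: KK|Kk
K/II-1 ? I-1×I-2: Kk|kk
K/II-2 ? ·: KK|Kk|kk
K/III-1 un II-2×II-1: KK|Kk
K/III-2 un ·: KK|Kk
K/IV-1 un III-1×III-2: KK|Kk
K/IV-2 ? III-1×III-2: KK|Kk|kk
K/IV-3 ? III-1×III-2: KK|Kk|kk
⇒ K over [I-1,I-2,II-1,II-2,III-1,III-2,IV-1,IV-2,IV-3]: 244 consistent
S/I-1 ? ·: SS|Ss|ss
S/I-2 ? ·: SS|Ss|ss
S/II-1 un I-1×I-2: SS|Ss
S/II-2 ? ·: SS|Ss|ss
S/III-1 ? II-2×II-1: SS|Ss|ss
S/III-2 un ·: SS|Ss
S/IV-1 ? III-1×III-2: SS|Ss|ss
S/IV-2 un III-1×III-2: SS|Ss
S/IV-3 ? III-1×III-2: SS|Ss|ss
⇒ S over [I-1,I-2,II-1,II-2,III-1,III-2,IV-1,IV-2,IV-3]: 1022 consistent
W/I-1 un ·: Ww
W/I-2 aff ·: ww
W/II-1 aff I-1×I-2: ww
W/II-2 ? ·: WW|Ww|ww
W/III-1 ? II-2×II-1: Ww|ww
W/III-2 un ·: Ww
W/IV-1 un III-1×III-2: WW|Ww
W/IV-2 ? III-1×III-2: WW|Ww|ww
W/IV-3 aff III-1×III-2: ww
⇒ W over [I-1,I-2,II-1,II-2,III-1,III-2,IV-1,IV-2,IV-3]: 16 consistent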